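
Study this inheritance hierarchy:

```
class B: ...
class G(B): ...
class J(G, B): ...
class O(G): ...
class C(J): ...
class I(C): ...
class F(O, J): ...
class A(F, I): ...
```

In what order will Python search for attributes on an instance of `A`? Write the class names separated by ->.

L[A] = A + merge(L[F], L[I], [F I])
  take F:  [F O J G B object] + [I C J G B object] + [F I]
  take O:  [O J G B object] + [I C J G B object] + [I]
  take I:  [J G B object] + [I C J G B object] + [I]
  take C:  [J G B object] + [C J G B object]
  take J:  [J G B object] + [J G B object]
  take G:  [G B object] + [G B object]
  take B:  [B object] + [B object]
  take object:  [object] + [object]

A -> F -> O -> I -> C -> J -> G -> B -> object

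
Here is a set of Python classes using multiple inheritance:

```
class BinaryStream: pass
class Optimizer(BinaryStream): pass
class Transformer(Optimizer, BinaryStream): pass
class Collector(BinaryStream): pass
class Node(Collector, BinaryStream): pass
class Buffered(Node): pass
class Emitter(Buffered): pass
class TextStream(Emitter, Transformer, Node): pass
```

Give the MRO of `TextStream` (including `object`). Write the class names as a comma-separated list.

L[TextStream] = TextStream + merge(L[Emitter], L[Transformer], L[Node], [Emitter Transformer Node])
  take Emitter:  [Emitter Buffered Node Collector BinaryStream object] + [Transformer Optimizer BinaryStream object] + [Node Collector BinaryStream object] + [Emitter Transformer Node]
  take Buffered:  [Buffered Node Collector BinaryStream object] + [Transformer Optimizer BinaryStream object] + [Node Collector BinaryStream object] + [Transformer Node]
  take Transformer:  [Node Collector BinaryStream object] + [Transformer Optimizer BinaryStream object] + [Node Collector BinaryStream object] + [Transformer Node]
  take Node:  [Node Collector BinaryStream object] + [Optimizer BinaryStream object] + [Node Collector BinaryStream object] + [Node]
  take Collector:  [Collector BinaryStream object] + [Optimizer BinaryStream object] + [Collector BinaryStream object]
  take Optimizer:  [BinaryStream object] + [Optimizer BinaryStream object] + [BinaryStream object]
  take BinaryStream:  [BinaryStream object] + [BinaryStream object] + [BinaryStream object]
  take object:  [object] + [object] + [object]

TextStream, Emitter, Buffered, Transformer, Node, Collector, Optimizer, BinaryStream, object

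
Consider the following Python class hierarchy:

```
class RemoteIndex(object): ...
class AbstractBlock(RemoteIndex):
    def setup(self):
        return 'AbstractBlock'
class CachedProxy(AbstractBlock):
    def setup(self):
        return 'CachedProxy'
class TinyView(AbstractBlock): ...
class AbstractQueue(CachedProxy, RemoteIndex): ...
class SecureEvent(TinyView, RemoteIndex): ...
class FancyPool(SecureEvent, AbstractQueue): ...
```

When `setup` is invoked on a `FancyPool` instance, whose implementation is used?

CachedProxy

L[FancyPool] = FancyPool + merge(L[SecureEvent], L[AbstractQueue], [SecureEvent AbstractQueue])
  take SecureEvent:  [SecureEvent TinyView AbstractBlock RemoteIndex object] + [AbstractQueue CachedProxy AbstractBlock RemoteIndex object] + [SecureEvent AbstractQueue]
  take TinyView:  [TinyView AbstractBlock RemoteIndex object] + [AbstractQueue CachedProxy AbstractBlock RemoteIndex object] + [AbstractQueue]
  take AbstractQueue:  [AbstractBlock RemoteIndex object] + [AbstractQueue CachedProxy AbstractBlock RemoteIndex object] + [AbstractQueue]
  take CachedProxy:  [AbstractBlock RemoteIndex object] + [CachedProxy AbstractBlock RemoteIndex object]
  take AbstractBlock:  [AbstractBlock RemoteIndex object] + [AbstractBlock RemoteIndex object]
  take RemoteIndex:  [RemoteIndex object] + [RemoteIndex object]
  take object:  [object] + [object]
MRO: FancyPool SecureEvent TinyView AbstractQueue CachedProxy AbstractBlock RemoteIndex object
setup is defined in: AbstractBlock, CachedProxy. First along the MRO is CachedProxy.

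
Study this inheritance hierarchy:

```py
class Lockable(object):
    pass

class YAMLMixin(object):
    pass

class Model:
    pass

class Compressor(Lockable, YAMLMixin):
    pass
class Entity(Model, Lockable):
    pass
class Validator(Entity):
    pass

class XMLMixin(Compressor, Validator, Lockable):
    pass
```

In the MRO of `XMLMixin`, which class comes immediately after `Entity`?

Model

L[XMLMixin] = XMLMixin + merge(L[Compressor], L[Validator], L[Lockable], [Compressor Validator Lockable])
  take Compressor:  [Compressor Lockable YAMLMixin object] + [Validator Entity Model Lockable object] + [Lockable object] + [Compressor Validator Lockable]
  take Validator:  [Lockable YAMLMixin object] + [Validator Entity Model Lockable object] + [Lockable object] + [Validator Lockable]
  take Entity:  [Lockable YAMLMixin object] + [Entity Model Lockable object] + [Lockable object] + [Lockable]
  take Model:  [Lockable YAMLMixin object] + [Model Lockable object] + [Lockable object] + [Lockable]
  take Lockable:  [Lockable YAMLMixin object] + [Lockable object] + [Lockable object] + [Lockable]
  take YAMLMixin:  [YAMLMixin object] + [object] + [object]
  take object:  [object] + [object] + [object]
MRO: XMLMixin Compressor Validator Entity Model Lockable YAMLMixin object
Entity is at position 3; next is Model.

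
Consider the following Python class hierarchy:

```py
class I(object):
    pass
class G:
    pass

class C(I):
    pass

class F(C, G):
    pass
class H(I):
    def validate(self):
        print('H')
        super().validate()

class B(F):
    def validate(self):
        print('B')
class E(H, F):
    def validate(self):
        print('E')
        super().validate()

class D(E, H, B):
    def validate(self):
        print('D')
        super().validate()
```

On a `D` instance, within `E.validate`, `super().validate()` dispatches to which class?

L[D] = D + merge(L[E], L[H], L[B], [E H B])
  take E:  [E H F C I G object] + [H I object] + [B F C I G object] + [E H B]
  take H:  [H F C I G object] + [H I object] + [B F C I G object] + [H B]
  take B:  [F C I G object] + [I object] + [B F C I G object] + [B]
  take F:  [F C I G object] + [I object] + [F C I G object]
  take C:  [C I G object] + [I object] + [C I G object]
  take I:  [I G object] + [I object] + [I G object]
  take G:  [G object] + [object] + [G object]
  take object:  [object] + [object] + [object]
MRO: D E H B F C I G object
super() in E.validate on a D instance goes to the class after E in D's MRO: H.

H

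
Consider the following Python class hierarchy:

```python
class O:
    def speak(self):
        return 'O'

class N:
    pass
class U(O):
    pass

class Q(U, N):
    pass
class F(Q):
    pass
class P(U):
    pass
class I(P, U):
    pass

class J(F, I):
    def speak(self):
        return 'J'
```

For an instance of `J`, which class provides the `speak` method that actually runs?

L[J] = J + merge(L[F], L[I], [F I])
  take F:  [F Q U O N object] + [I P U O object] + [F I]
  take Q:  [Q U O N object] + [I P U O object] + [I]
  take I:  [U O N object] + [I P U O object] + [I]
  take P:  [U O N object] + [P U O object]
  take U:  [U O N object] + [U O object]
  take O:  [O N object] + [O object]
  take N:  [N object] + [object]
  take object:  [object] + [object]
MRO: J F Q I P U O N object
speak is defined in: J, O. First along the MRO is J.

J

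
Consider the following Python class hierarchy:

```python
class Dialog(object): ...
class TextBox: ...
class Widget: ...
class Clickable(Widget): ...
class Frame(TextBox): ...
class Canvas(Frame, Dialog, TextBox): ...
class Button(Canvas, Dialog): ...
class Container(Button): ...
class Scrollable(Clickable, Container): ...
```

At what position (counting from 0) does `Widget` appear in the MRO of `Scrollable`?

2

L[Scrollable] = Scrollable + merge(L[Clickable], L[Container], [Clickable Container])
  take Clickable:  [Clickable Widget object] + [Container Button Canvas Frame Dialog TextBox object] + [Clickable Container]
  take Widget:  [Widget object] + [Container Button Canvas Frame Dialog TextBox object] + [Container]
  take Container:  [object] + [Container Button Canvas Frame Dialog TextBox object] + [Container]
  take Button:  [object] + [Button Canvas Frame Dialog TextBox object]
  take Canvas:  [object] + [Canvas Frame Dialog TextBox object]
  take Frame:  [object] + [Frame Dialog TextBox object]
  take Dialog:  [object] + [Dialog TextBox object]
  take TextBox:  [object] + [TextBox object]
  take object:  [object] + [object]
MRO: Scrollable Clickable Widget Container Button Canvas Frame Dialog TextBox object
Widget sits at index 2.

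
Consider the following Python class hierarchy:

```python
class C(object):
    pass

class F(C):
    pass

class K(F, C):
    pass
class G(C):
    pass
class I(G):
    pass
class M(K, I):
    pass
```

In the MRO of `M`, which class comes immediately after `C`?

L[M] = M + merge(L[K], L[I], [K I])
  take K:  [K F C object] + [I G C object] + [K I]
  take F:  [F C object] + [I G C object] + [I]
  take I:  [C object] + [I G C object] + [I]
  take G:  [C object] + [G C object]
  take C:  [C object] + [C object]
  take object:  [object] + [object]
MRO: M K F I G C object
C is at position 5; next is object.

object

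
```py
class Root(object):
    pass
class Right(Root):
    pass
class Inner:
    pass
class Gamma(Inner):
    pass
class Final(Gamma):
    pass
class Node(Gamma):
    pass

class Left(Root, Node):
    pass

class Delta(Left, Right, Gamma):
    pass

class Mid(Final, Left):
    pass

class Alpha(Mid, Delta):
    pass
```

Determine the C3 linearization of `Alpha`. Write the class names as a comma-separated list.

L[Alpha] = Alpha + merge(L[Mid], L[Delta], [Mid Delta])
  take Mid:  [Mid Final Left Root Node Gamma Inner object] + [Delta Left Right Root Node Gamma Inner object] + [Mid Delta]
  take Final:  [Final Left Root Node Gamma Inner object] + [Delta Left Right Root Node Gamma Inner object] + [Delta]
  take Delta:  [Left Root Node Gamma Inner object] + [Delta Left Right Root Node Gamma Inner object] + [Delta]
  take Left:  [Left Root Node Gamma Inner object] + [Left Right Root Node Gamma Inner object]
  take Right:  [Root Node Gamma Inner object] + [Right Root Node Gamma Inner object]
  take Root:  [Root Node Gamma Inner object] + [Root Node Gamma Inner object]
  take Node:  [Node Gamma Inner object] + [Node Gamma Inner object]
  take Gamma:  [Gamma Inner object] + [Gamma Inner object]
  take Inner:  [Inner object] + [Inner object]
  take object:  [object] + [object]

Alpha, Mid, Final, Delta, Left, Right, Root, Node, Gamma, Inner, object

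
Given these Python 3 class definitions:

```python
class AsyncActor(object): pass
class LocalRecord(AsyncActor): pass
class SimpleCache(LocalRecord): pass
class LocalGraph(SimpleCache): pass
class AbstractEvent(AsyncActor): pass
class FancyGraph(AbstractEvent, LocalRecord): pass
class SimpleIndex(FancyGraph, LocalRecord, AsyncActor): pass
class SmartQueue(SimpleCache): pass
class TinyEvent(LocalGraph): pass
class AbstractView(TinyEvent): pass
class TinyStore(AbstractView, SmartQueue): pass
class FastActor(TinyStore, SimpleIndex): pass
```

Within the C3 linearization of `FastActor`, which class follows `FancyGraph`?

AbstractEvent

L[FastActor] = FastActor + merge(L[TinyStore], L[SimpleIndex], [TinyStore SimpleIndex])
  take TinyStore:  [TinyStore AbstractView TinyEvent LocalGraph SmartQueue SimpleCache LocalRecord AsyncActor object] + [SimpleIndex FancyGraph AbstractEvent LocalRecord AsyncActor object] + [TinyStore SimpleIndex]
  take AbstractView:  [AbstractView TinyEvent LocalGraph SmartQueue SimpleCache LocalRecord AsyncActor object] + [SimpleIndex FancyGraph AbstractEvent LocalRecord AsyncActor object] + [SimpleIndex]
  take TinyEvent:  [TinyEvent LocalGraph SmartQueue SimpleCache LocalRecord AsyncActor object] + [SimpleIndex FancyGraph AbstractEvent LocalRecord AsyncActor object] + [SimpleIndex]
  take LocalGraph:  [LocalGraph SmartQueue SimpleCache LocalRecord AsyncActor object] + [SimpleIndex FancyGraph AbstractEvent LocalRecord AsyncActor object] + [SimpleIndex]
  take SmartQueue:  [SmartQueue SimpleCache LocalRecord AsyncActor object] + [SimpleIndex FancyGraph AbstractEvent LocalRecord AsyncActor object] + [SimpleIndex]
  take SimpleCache:  [SimpleCache LocalRecord AsyncActor object] + [SimpleIndex FancyGraph AbstractEvent LocalRecord AsyncActor object] + [SimpleIndex]
  take SimpleIndex:  [LocalRecord AsyncActor object] + [SimpleIndex FancyGraph AbstractEvent LocalRecord AsyncActor object] + [SimpleIndex]
  take FancyGraph:  [LocalRecord AsyncActor object] + [FancyGraph AbstractEvent LocalRecord AsyncActor object]
  take AbstractEvent:  [LocalRecord AsyncActor object] + [AbstractEvent LocalRecord AsyncActor object]
  take LocalRecord:  [LocalRecord AsyncActor object] + [LocalRecord AsyncActor object]
  take AsyncActor:  [AsyncActor object] + [AsyncActor object]
  take object:  [object] + [object]
MRO: FastActor TinyStore AbstractView TinyEvent LocalGraph SmartQueue SimpleCache SimpleIndex FancyGraph AbstractEvent LocalRecord AsyncActor object
FancyGraph is at position 8; next is AbstractEvent.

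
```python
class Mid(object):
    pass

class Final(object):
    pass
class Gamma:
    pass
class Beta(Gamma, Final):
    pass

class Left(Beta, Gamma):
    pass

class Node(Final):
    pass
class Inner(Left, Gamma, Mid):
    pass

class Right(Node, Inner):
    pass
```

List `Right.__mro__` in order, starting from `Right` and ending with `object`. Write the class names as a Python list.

[Right, Node, Inner, Left, Beta, Gamma, Final, Mid, object]

L[Right] = Right + merge(L[Node], L[Inner], [Node Inner])
  take Node:  [Node Final object] + [Inner Left Beta Gamma Final Mid object] + [Node Inner]
  take Inner:  [Final object] + [Inner Left Beta Gamma Final Mid object] + [Inner]
  take Left:  [Final object] + [Left Beta Gamma Final Mid object]
  take Beta:  [Final object] + [Beta Gamma Final Mid object]
  take Gamma:  [Final object] + [Gamma Final Mid object]
  take Final:  [Final object] + [Final Mid object]
  take Mid:  [object] + [Mid object]
  take object:  [object] + [object]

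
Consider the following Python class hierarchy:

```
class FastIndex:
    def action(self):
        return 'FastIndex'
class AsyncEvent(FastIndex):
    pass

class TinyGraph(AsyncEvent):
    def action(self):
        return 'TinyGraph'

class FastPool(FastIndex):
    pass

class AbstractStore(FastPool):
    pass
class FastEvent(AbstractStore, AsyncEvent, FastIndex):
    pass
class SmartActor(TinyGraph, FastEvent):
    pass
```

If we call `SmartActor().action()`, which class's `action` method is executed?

L[SmartActor] = SmartActor + merge(L[TinyGraph], L[FastEvent], [TinyGraph FastEvent])
  take TinyGraph:  [TinyGraph AsyncEvent FastIndex object] + [FastEvent AbstractStore FastPool AsyncEvent FastIndex object] + [TinyGraph FastEvent]
  take FastEvent:  [AsyncEvent FastIndex object] + [FastEvent AbstractStore FastPool AsyncEvent FastIndex object] + [FastEvent]
  take AbstractStore:  [AsyncEvent FastIndex object] + [AbstractStore FastPool AsyncEvent FastIndex object]
  take FastPool:  [AsyncEvent FastIndex object] + [FastPool AsyncEvent FastIndex object]
  take AsyncEvent:  [AsyncEvent FastIndex object] + [AsyncEvent FastIndex object]
  take FastIndex:  [FastIndex object] + [FastIndex object]
  take object:  [object] + [object]
MRO: SmartActor TinyGraph FastEvent AbstractStore FastPool AsyncEvent FastIndex object
action is defined in: FastIndex, TinyGraph. First along the MRO is TinyGraph.

TinyGraph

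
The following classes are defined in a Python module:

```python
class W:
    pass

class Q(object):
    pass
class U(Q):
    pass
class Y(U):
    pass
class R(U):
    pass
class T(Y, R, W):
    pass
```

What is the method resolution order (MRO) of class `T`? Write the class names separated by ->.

T -> Y -> R -> U -> Q -> W -> object

L[T] = T + merge(L[Y], L[R], L[W], [Y R W])
  take Y:  [Y U Q object] + [R U Q object] + [W object] + [Y R W]
  take R:  [U Q object] + [R U Q object] + [W object] + [R W]
  take U:  [U Q object] + [U Q object] + [W object] + [W]
  take Q:  [Q object] + [Q object] + [W object] + [W]
  take W:  [object] + [object] + [W object] + [W]
  take object:  [object] + [object] + [object]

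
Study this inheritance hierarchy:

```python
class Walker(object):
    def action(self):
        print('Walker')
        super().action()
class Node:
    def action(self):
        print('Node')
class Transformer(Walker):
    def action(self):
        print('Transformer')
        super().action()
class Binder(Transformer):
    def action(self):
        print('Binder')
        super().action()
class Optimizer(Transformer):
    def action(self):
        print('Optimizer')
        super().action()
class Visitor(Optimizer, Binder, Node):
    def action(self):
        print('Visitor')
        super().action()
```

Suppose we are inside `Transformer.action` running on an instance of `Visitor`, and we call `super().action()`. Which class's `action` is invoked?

L[Visitor] = Visitor + merge(L[Optimizer], L[Binder], L[Node], [Optimizer Binder Node])
  take Optimizer:  [Optimizer Transformer Walker object] + [Binder Transformer Walker object] + [Node object] + [Optimizer Binder Node]
  take Binder:  [Transformer Walker object] + [Binder Transformer Walker object] + [Node object] + [Binder Node]
  take Transformer:  [Transformer Walker object] + [Transformer Walker object] + [Node object] + [Node]
  take Walker:  [Walker object] + [Walker object] + [Node object] + [Node]
  take Node:  [object] + [object] + [Node object] + [Node]
  take object:  [object] + [object] + [object]
MRO: Visitor Optimizer Binder Transformer Walker Node object
super() in Transformer.action on a Visitor instance goes to the class after Transformer in Visitor's MRO: Walker.

Walker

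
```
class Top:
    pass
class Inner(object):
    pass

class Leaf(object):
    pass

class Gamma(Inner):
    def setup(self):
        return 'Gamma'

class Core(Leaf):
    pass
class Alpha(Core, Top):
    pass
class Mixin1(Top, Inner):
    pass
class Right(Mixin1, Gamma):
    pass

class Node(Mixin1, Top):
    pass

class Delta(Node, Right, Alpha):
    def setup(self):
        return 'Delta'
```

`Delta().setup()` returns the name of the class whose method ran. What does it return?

L[Delta] = Delta + merge(L[Node], L[Right], L[Alpha], [Node Right Alpha])
  take Node:  [Node Mixin1 Top Inner object] + [Right Mixin1 Top Gamma Inner object] + [Alpha Core Leaf Top object] + [Node Right Alpha]
  take Right:  [Mixin1 Top Inner object] + [Right Mixin1 Top Gamma Inner object] + [Alpha Core Leaf Top object] + [Right Alpha]
  take Mixin1:  [Mixin1 Top Inner object] + [Mixin1 Top Gamma Inner object] + [Alpha Core Leaf Top object] + [Alpha]
  take Alpha:  [Top Inner object] + [Top Gamma Inner object] + [Alpha Core Leaf Top object] + [Alpha]
  take Core:  [Top Inner object] + [Top Gamma Inner object] + [Core Leaf Top object]
  take Leaf:  [Top Inner object] + [Top Gamma Inner object] + [Leaf Top object]
  take Top:  [Top Inner object] + [Top Gamma Inner object] + [Top object]
  take Gamma:  [Inner object] + [Gamma Inner object] + [object]
  take Inner:  [Inner object] + [Inner object] + [object]
  take object:  [object] + [object] + [object]
MRO: Delta Node Right Mixin1 Alpha Core Leaf Top Gamma Inner object
setup is defined in: Delta, Gamma. First along the MRO is Delta.

Delta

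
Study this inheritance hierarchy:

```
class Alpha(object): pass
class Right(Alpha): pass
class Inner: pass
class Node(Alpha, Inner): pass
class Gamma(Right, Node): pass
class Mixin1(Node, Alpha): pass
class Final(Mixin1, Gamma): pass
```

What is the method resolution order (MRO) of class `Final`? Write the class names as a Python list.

[Final, Mixin1, Gamma, Right, Node, Alpha, Inner, object]

L[Final] = Final + merge(L[Mixin1], L[Gamma], [Mixin1 Gamma])
  take Mixin1:  [Mixin1 Node Alpha Inner object] + [Gamma Right Node Alpha Inner object] + [Mixin1 Gamma]
  take Gamma:  [Node Alpha Inner object] + [Gamma Right Node Alpha Inner object] + [Gamma]
  take Right:  [Node Alpha Inner object] + [Right Node Alpha Inner object]
  take Node:  [Node Alpha Inner object] + [Node Alpha Inner object]
  take Alpha:  [Alpha Inner object] + [Alpha Inner object]
  take Inner:  [Inner object] + [Inner object]
  take object:  [object] + [object]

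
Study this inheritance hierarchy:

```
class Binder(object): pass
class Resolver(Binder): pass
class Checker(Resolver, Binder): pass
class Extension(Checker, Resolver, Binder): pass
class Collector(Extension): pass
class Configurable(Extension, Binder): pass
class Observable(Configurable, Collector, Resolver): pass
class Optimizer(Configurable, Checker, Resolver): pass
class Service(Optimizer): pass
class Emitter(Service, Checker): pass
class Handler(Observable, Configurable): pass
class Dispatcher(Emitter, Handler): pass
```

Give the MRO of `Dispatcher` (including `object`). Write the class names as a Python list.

[Dispatcher, Emitter, Service, Optimizer, Handler, Observable, Configurable, Collector, Extension, Checker, Resolver, Binder, object]

L[Dispatcher] = Dispatcher + merge(L[Emitter], L[Handler], [Emitter Handler])
  take Emitter:  [Emitter Service Optimizer Configurable Extension Checker Resolver Binder object] + [Handler Observable Configurable Collector Extension Checker Resolver Binder object] + [Emitter Handler]
  take Service:  [Service Optimizer Configurable Extension Checker Resolver Binder object] + [Handler Observable Configurable Collector Extension Checker Resolver Binder object] + [Handler]
  take Optimizer:  [Optimizer Configurable Extension Checker Resolver Binder object] + [Handler Observable Configurable Collector Extension Checker Resolver Binder object] + [Handler]
  take Handler:  [Configurable Extension Checker Resolver Binder object] + [Handler Observable Configurable Collector Extension Checker Resolver Binder object] + [Handler]
  take Observable:  [Configurable Extension Checker Resolver Binder object] + [Observable Configurable Collector Extension Checker Resolver Binder object]
  take Configurable:  [Configurable Extension Checker Resolver Binder object] + [Configurable Collector Extension Checker Resolver Binder object]
  take Collector:  [Extension Checker Resolver Binder object] + [Collector Extension Checker Resolver Binder object]
  take Extension:  [Extension Checker Resolver Binder object] + [Extension Checker Resolver Binder object]
  take Checker:  [Checker Resolver Binder object] + [Checker Resolver Binder object]
  take Resolver:  [Resolver Binder object] + [Resolver Binder object]
  take Binder:  [Binder object] + [Binder object]
  take object:  [object] + [object]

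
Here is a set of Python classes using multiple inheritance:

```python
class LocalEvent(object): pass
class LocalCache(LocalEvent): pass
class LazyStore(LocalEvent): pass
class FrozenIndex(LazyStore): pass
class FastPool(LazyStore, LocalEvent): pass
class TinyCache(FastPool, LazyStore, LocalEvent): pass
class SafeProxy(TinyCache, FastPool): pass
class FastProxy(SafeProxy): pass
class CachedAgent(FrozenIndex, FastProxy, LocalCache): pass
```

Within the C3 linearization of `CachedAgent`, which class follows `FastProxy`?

SafeProxy

L[CachedAgent] = CachedAgent + merge(L[FrozenIndex], L[FastProxy], L[LocalCache], [FrozenIndex FastProxy LocalCache])
  take FrozenIndex:  [FrozenIndex LazyStore LocalEvent object] + [FastProxy SafeProxy TinyCache FastPool LazyStore LocalEvent object] + [LocalCache LocalEvent object] + [FrozenIndex FastProxy LocalCache]
  take FastProxy:  [LazyStore LocalEvent object] + [FastProxy SafeProxy TinyCache FastPool LazyStore LocalEvent object] + [LocalCache LocalEvent object] + [FastProxy LocalCache]
  take SafeProxy:  [LazyStore LocalEvent object] + [SafeProxy TinyCache FastPool LazyStore LocalEvent object] + [LocalCache LocalEvent object] + [LocalCache]
  take TinyCache:  [LazyStore LocalEvent object] + [TinyCache FastPool LazyStore LocalEvent object] + [LocalCache LocalEvent object] + [LocalCache]
  take FastPool:  [LazyStore LocalEvent object] + [FastPool LazyStore LocalEvent object] + [LocalCache LocalEvent object] + [LocalCache]
  take LazyStore:  [LazyStore LocalEvent object] + [LazyStore LocalEvent object] + [LocalCache LocalEvent object] + [LocalCache]
  take LocalCache:  [LocalEvent object] + [LocalEvent object] + [LocalCache LocalEvent object] + [LocalCache]
  take LocalEvent:  [LocalEvent object] + [LocalEvent object] + [LocalEvent object]
  take object:  [object] + [object] + [object]
MRO: CachedAgent FrozenIndex FastProxy SafeProxy TinyCache FastPool LazyStore LocalCache LocalEvent object
FastProxy is at position 2; next is SafeProxy.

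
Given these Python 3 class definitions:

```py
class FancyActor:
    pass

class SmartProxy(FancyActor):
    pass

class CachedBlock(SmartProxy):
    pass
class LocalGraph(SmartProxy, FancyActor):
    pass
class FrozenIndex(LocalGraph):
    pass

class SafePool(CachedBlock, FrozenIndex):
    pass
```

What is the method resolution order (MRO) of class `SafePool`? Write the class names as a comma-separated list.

L[SafePool] = SafePool + merge(L[CachedBlock], L[FrozenIndex], [CachedBlock FrozenIndex])
  take CachedBlock:  [CachedBlock SmartProxy FancyActor object] + [FrozenIndex LocalGraph SmartProxy FancyActor object] + [CachedBlock FrozenIndex]
  take FrozenIndex:  [SmartProxy FancyActor object] + [FrozenIndex LocalGraph SmartProxy FancyActor object] + [FrozenIndex]
  take LocalGraph:  [SmartProxy FancyActor object] + [LocalGraph SmartProxy FancyActor object]
  take SmartProxy:  [SmartProxy FancyActor object] + [SmartProxy FancyActor object]
  take FancyActor:  [FancyActor object] + [FancyActor object]
  take object:  [object] + [object]

SafePool, CachedBlock, FrozenIndex, LocalGraph, SmartProxy, FancyActor, object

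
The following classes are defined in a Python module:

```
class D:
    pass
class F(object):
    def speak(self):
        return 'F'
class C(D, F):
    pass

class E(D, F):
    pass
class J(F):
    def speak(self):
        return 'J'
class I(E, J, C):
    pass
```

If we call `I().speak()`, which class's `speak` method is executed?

L[I] = I + merge(L[E], L[J], L[C], [E J C])
  take E:  [E D F object] + [J F object] + [C D F object] + [E J C]
  take J:  [D F object] + [J F object] + [C D F object] + [J C]
  take C:  [D F object] + [F object] + [C D F object] + [C]
  take D:  [D F object] + [F object] + [D F object]
  take F:  [F object] + [F object] + [F object]
  take object:  [object] + [object] + [object]
MRO: I E J C D F object
speak is defined in: F, J. First along the MRO is J.

J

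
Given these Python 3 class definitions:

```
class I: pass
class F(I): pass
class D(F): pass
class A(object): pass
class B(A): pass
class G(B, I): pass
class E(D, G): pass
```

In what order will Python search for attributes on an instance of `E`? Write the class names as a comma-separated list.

L[E] = E + merge(L[D], L[G], [D G])
  take D:  [D F I object] + [G B A I object] + [D G]
  take F:  [F I object] + [G B A I object] + [G]
  take G:  [I object] + [G B A I object] + [G]
  take B:  [I object] + [B A I object]
  take A:  [I object] + [A I object]
  take I:  [I object] + [I object]
  take object:  [object] + [object]

E, D, F, G, B, A, I, object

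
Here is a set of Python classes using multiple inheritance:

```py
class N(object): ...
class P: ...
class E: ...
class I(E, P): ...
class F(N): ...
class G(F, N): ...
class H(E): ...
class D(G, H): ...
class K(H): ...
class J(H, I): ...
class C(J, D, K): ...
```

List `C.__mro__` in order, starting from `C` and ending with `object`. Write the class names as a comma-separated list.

L[C] = C + merge(L[J], L[D], L[K], [J D K])
  take J:  [J H I E P object] + [D G F N H E object] + [K H E object] + [J D K]
  take D:  [H I E P object] + [D G F N H E object] + [K H E object] + [D K]
  take G:  [H I E P object] + [G F N H E object] + [K H E object] + [K]
  take F:  [H I E P object] + [F N H E object] + [K H E object] + [K]
  take N:  [H I E P object] + [N H E object] + [K H E object] + [K]
  take K:  [H I E P object] + [H E object] + [K H E object] + [K]
  take H:  [H I E P object] + [H E object] + [H E object]
  take I:  [I E P object] + [E object] + [E object]
  take E:  [E P object] + [E object] + [E object]
  take P:  [P object] + [object] + [object]
  take object:  [object] + [object] + [object]

C, J, D, G, F, N, K, H, I, E, P, object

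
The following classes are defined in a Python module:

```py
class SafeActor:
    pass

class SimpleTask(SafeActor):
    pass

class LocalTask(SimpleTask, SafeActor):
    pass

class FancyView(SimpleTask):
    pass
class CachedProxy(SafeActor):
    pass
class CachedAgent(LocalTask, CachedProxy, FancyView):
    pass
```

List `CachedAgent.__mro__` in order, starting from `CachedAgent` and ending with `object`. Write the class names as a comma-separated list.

L[CachedAgent] = CachedAgent + merge(L[LocalTask], L[CachedProxy], L[FancyView], [LocalTask CachedProxy FancyView])
  take LocalTask:  [LocalTask SimpleTask SafeActor object] + [CachedProxy SafeActor object] + [FancyView SimpleTask SafeActor object] + [LocalTask CachedProxy FancyView]
  take CachedProxy:  [SimpleTask SafeActor object] + [CachedProxy SafeActor object] + [FancyView SimpleTask SafeActor object] + [CachedProxy FancyView]
  take FancyView:  [SimpleTask SafeActor object] + [SafeActor object] + [FancyView SimpleTask SafeActor object] + [FancyView]
  take SimpleTask:  [SimpleTask SafeActor object] + [SafeActor object] + [SimpleTask SafeActor object]
  take SafeActor:  [SafeActor object] + [SafeActor object] + [SafeActor object]
  take object:  [object] + [object] + [object]

CachedAgent, LocalTask, CachedProxy, FancyView, SimpleTask, SafeActor, object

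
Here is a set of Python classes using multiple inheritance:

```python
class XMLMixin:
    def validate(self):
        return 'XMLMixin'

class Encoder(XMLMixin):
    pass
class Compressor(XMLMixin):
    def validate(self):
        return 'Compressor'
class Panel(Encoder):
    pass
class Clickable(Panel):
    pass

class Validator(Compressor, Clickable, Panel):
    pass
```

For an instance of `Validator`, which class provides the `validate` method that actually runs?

Compressor

L[Validator] = Validator + merge(L[Compressor], L[Clickable], L[Panel], [Compressor Clickable Panel])
  take Compressor:  [Compressor XMLMixin object] + [Clickable Panel Encoder XMLMixin object] + [Panel Encoder XMLMixin object] + [Compressor Clickable Panel]
  take Clickable:  [XMLMixin object] + [Clickable Panel Encoder XMLMixin object] + [Panel Encoder XMLMixin object] + [Clickable Panel]
  take Panel:  [XMLMixin object] + [Panel Encoder XMLMixin object] + [Panel Encoder XMLMixin object] + [Panel]
  take Encoder:  [XMLMixin object] + [Encoder XMLMixin object] + [Encoder XMLMixin object]
  take XMLMixin:  [XMLMixin object] + [XMLMixin object] + [XMLMixin object]
  take object:  [object] + [object] + [object]
MRO: Validator Compressor Clickable Panel Encoder XMLMixin object
validate is defined in: Compressor, XMLMixin. First along the MRO is Compressor.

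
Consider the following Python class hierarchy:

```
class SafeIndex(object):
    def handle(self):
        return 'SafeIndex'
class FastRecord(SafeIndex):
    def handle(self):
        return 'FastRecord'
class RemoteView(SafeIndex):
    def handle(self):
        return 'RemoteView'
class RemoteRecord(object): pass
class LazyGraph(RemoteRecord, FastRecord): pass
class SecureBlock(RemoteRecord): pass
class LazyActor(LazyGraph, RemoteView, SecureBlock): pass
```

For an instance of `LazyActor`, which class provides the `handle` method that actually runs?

L[LazyActor] = LazyActor + merge(L[LazyGraph], L[RemoteView], L[SecureBlock], [LazyGraph RemoteView SecureBlock])
  take LazyGraph:  [LazyGraph RemoteRecord FastRecord SafeIndex object] + [RemoteView SafeIndex object] + [SecureBlock RemoteRecord object] + [LazyGraph RemoteView SecureBlock]
  take RemoteView:  [RemoteRecord FastRecord SafeIndex object] + [RemoteView SafeIndex object] + [SecureBlock RemoteRecord object] + [RemoteView SecureBlock]
  take SecureBlock:  [RemoteRecord FastRecord SafeIndex object] + [SafeIndex object] + [SecureBlock RemoteRecord object] + [SecureBlock]
  take RemoteRecord:  [RemoteRecord FastRecord SafeIndex object] + [SafeIndex object] + [RemoteRecord object]
  take FastRecord:  [FastRecord SafeIndex object] + [SafeIndex object] + [object]
  take SafeIndex:  [SafeIndex object] + [SafeIndex object] + [object]
  take object:  [object] + [object] + [object]
MRO: LazyActor LazyGraph RemoteView SecureBlock RemoteRecord FastRecord SafeIndex object
handle is defined in: FastRecord, RemoteView, SafeIndex. First along the MRO is RemoteView.

RemoteView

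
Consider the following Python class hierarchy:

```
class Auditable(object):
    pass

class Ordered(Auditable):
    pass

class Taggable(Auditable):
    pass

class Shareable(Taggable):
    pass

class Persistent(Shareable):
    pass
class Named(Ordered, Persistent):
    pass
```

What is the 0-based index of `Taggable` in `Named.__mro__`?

L[Named] = Named + merge(L[Ordered], L[Persistent], [Ordered Persistent])
  take Ordered:  [Ordered Auditable object] + [Persistent Shareable Taggable Auditable object] + [Ordered Persistent]
  take Persistent:  [Auditable object] + [Persistent Shareable Taggable Auditable object] + [Persistent]
  take Shareable:  [Auditable object] + [Shareable Taggable Auditable object]
  take Taggable:  [Auditable object] + [Taggable Auditable object]
  take Auditable:  [Auditable object] + [Auditable object]
  take object:  [object] + [object]
MRO: Named Ordered Persistent Shareable Taggable Auditable object
Taggable sits at index 4.

4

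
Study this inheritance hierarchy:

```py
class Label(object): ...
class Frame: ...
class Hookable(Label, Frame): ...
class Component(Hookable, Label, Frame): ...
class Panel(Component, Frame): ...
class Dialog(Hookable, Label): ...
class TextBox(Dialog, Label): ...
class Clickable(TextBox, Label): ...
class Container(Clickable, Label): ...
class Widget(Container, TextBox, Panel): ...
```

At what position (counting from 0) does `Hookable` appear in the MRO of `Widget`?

L[Widget] = Widget + merge(L[Container], L[TextBox], L[Panel], [Container TextBox Panel])
  take Container:  [Container Clickable TextBox Dialog Hookable Label Frame object] + [TextBox Dialog Hookable Label Frame object] + [Panel Component Hookable Label Frame object] + [Container TextBox Panel]
  take Clickable:  [Clickable TextBox Dialog Hookable Label Frame object] + [TextBox Dialog Hookable Label Frame object] + [Panel Component Hookable Label Frame object] + [TextBox Panel]
  take TextBox:  [TextBox Dialog Hookable Label Frame object] + [TextBox Dialog Hookable Label Frame object] + [Panel Component Hookable Label Frame object] + [TextBox Panel]
  take Dialog:  [Dialog Hookable Label Frame object] + [Dialog Hookable Label Frame object] + [Panel Component Hookable Label Frame object] + [Panel]
  take Panel:  [Hookable Label Frame object] + [Hookable Label Frame object] + [Panel Component Hookable Label Frame object] + [Panel]
  take Component:  [Hookable Label Frame object] + [Hookable Label Frame object] + [Component Hookable Label Frame object]
  take Hookable:  [Hookable Label Frame object] + [Hookable Label Frame object] + [Hookable Label Frame object]
  take Label:  [Label Frame object] + [Label Frame object] + [Label Frame object]
  take Frame:  [Frame object] + [Frame object] + [Frame object]
  take object:  [object] + [object] + [object]
MRO: Widget Container Clickable TextBox Dialog Panel Component Hookable Label Frame object
Hookable sits at index 7.

7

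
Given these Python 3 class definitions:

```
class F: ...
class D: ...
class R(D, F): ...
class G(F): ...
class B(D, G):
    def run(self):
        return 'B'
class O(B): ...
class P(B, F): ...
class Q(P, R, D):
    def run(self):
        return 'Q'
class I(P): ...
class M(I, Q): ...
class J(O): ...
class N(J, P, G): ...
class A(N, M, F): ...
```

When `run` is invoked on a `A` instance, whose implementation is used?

L[A] = A + merge(L[N], L[M], L[F], [N M F])
  take N:  [N J O P B D G F object] + [M I Q P B R D G F object] + [F object] + [N M F]
  take J:  [J O P B D G F object] + [M I Q P B R D G F object] + [F object] + [M F]
  take O:  [O P B D G F object] + [M I Q P B R D G F object] + [F object] + [M F]
  take M:  [P B D G F object] + [M I Q P B R D G F object] + [F object] + [M F]
  take I:  [P B D G F object] + [I Q P B R D G F object] + [F object] + [F]
  take Q:  [P B D G F object] + [Q P B R D G F object] + [F object] + [F]
  take P:  [P B D G F object] + [P B R D G F object] + [F object] + [F]
  take B:  [B D G F object] + [B R D G F object] + [F object] + [F]
  take R:  [D G F object] + [R D G F object] + [F object] + [F]
  take D:  [D G F object] + [D G F object] + [F object] + [F]
  take G:  [G F object] + [G F object] + [F object] + [F]
  take F:  [F object] + [F object] + [F object] + [F]
  take object:  [object] + [object] + [object]
MRO: A N J O M I Q P B R D G F object
run is defined in: B, Q. First along the MRO is Q.

Q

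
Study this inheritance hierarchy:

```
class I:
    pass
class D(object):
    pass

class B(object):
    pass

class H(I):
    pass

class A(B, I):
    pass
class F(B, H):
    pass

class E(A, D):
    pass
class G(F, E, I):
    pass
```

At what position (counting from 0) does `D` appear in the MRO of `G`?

L[G] = G + merge(L[F], L[E], L[I], [F E I])
  take F:  [F B H I object] + [E A B I D object] + [I object] + [F E I]
  take E:  [B H I object] + [E A B I D object] + [I object] + [E I]
  take A:  [B H I object] + [A B I D object] + [I object] + [I]
  take B:  [B H I object] + [B I D object] + [I object] + [I]
  take H:  [H I object] + [I D object] + [I object] + [I]
  take I:  [I object] + [I D object] + [I object] + [I]
  take D:  [object] + [D object] + [object]
  take object:  [object] + [object] + [object]
MRO: G F E A B H I D object
D sits at index 7.

7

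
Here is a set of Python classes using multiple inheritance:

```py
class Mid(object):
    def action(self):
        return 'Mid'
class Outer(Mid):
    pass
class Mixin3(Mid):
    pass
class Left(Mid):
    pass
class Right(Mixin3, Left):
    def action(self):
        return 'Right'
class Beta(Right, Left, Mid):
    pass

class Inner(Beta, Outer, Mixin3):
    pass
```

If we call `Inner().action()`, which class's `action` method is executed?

Right

L[Inner] = Inner + merge(L[Beta], L[Outer], L[Mixin3], [Beta Outer Mixin3])
  take Beta:  [Beta Right Mixin3 Left Mid object] + [Outer Mid object] + [Mixin3 Mid object] + [Beta Outer Mixin3]
  take Right:  [Right Mixin3 Left Mid object] + [Outer Mid object] + [Mixin3 Mid object] + [Outer Mixin3]
  take Outer:  [Mixin3 Left Mid object] + [Outer Mid object] + [Mixin3 Mid object] + [Outer Mixin3]
  take Mixin3:  [Mixin3 Left Mid object] + [Mid object] + [Mixin3 Mid object] + [Mixin3]
  take Left:  [Left Mid object] + [Mid object] + [Mid object]
  take Mid:  [Mid object] + [Mid object] + [Mid object]
  take object:  [object] + [object] + [object]
MRO: Inner Beta Right Outer Mixin3 Left Mid object
action is defined in: Mid, Right. First along the MRO is Right.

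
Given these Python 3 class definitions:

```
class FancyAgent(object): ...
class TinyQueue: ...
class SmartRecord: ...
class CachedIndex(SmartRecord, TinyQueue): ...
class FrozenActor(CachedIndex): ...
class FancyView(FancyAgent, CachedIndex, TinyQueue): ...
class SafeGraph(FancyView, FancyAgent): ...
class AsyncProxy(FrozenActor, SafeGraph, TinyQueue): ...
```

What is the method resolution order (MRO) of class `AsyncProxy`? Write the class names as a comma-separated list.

AsyncProxy, FrozenActor, SafeGraph, FancyView, FancyAgent, CachedIndex, SmartRecord, TinyQueue, object

L[AsyncProxy] = AsyncProxy + merge(L[FrozenActor], L[SafeGraph], L[TinyQueue], [FrozenActor SafeGraph TinyQueue])
  take FrozenActor:  [FrozenActor CachedIndex SmartRecord TinyQueue object] + [SafeGraph FancyView FancyAgent CachedIndex SmartRecord TinyQueue object] + [TinyQueue object] + [FrozenActor SafeGraph TinyQueue]
  take SafeGraph:  [CachedIndex SmartRecord TinyQueue object] + [SafeGraph FancyView FancyAgent CachedIndex SmartRecord TinyQueue object] + [TinyQueue object] + [SafeGraph TinyQueue]
  take FancyView:  [CachedIndex SmartRecord TinyQueue object] + [FancyView FancyAgent CachedIndex SmartRecord TinyQueue object] + [TinyQueue object] + [TinyQueue]
  take FancyAgent:  [CachedIndex SmartRecord TinyQueue object] + [FancyAgent CachedIndex SmartRecord TinyQueue object] + [TinyQueue object] + [TinyQueue]
  take CachedIndex:  [CachedIndex SmartRecord TinyQueue object] + [CachedIndex SmartRecord TinyQueue object] + [TinyQueue object] + [TinyQueue]
  take SmartRecord:  [SmartRecord TinyQueue object] + [SmartRecord TinyQueue object] + [TinyQueue object] + [TinyQueue]
  take TinyQueue:  [TinyQueue object] + [TinyQueue object] + [TinyQueue object] + [TinyQueue]
  take object:  [object] + [object] + [object]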